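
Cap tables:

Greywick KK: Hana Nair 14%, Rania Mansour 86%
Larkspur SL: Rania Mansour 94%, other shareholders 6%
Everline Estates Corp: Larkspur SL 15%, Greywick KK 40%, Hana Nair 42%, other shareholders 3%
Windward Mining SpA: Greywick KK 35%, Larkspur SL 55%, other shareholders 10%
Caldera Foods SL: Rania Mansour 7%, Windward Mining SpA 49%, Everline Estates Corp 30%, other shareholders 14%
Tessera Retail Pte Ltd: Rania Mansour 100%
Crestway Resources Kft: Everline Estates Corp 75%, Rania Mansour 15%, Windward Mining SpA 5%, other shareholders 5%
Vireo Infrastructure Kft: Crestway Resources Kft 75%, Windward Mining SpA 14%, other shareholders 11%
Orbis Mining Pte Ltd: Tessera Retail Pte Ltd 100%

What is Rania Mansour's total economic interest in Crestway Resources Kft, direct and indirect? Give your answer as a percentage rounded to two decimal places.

55.47%

Rania reaches Crestway along 5 paths.
Via Larkspur → Everline: 94% × 15% × 75% = 10.575%.
Via Greywick → Everline: 86% × 40% × 75% = 25.8%.
Direct stake: 15% = 15%.
Via Greywick → Windward: 86% × 35% × 5% = 1.505%.
Via Larkspur → Windward: 94% × 55% × 5% = 2.585%.
Total: 10.575% + 25.8% + 15% + 1.505% + 2.585% = 55.465%.
Rounded: 55.47%.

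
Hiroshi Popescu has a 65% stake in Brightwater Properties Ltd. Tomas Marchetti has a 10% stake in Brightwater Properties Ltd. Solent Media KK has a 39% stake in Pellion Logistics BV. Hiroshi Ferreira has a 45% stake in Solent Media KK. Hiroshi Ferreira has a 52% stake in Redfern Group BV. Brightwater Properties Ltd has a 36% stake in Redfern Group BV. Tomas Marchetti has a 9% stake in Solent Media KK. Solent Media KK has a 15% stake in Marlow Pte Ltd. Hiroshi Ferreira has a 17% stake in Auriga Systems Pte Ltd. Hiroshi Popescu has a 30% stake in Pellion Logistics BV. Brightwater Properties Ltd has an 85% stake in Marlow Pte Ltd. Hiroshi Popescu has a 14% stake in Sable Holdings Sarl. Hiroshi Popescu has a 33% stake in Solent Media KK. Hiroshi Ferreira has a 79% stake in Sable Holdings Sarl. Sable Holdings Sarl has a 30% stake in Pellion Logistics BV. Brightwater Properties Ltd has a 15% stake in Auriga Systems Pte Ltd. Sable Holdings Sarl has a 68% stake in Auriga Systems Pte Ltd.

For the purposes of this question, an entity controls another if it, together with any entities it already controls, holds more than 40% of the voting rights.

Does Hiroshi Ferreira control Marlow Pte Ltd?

No

Hiroshi Ferreira holds 45% of Solent, so Hiroshi Ferreira controls Solent.
Hiroshi Ferreira holds 79% of Sable, so Hiroshi Ferreira controls Sable.
Hiroshi Ferreira holds 52% of Redfern, so Hiroshi Ferreira controls Redfern.
Hiroshi Ferreira and Sable together hold 17% + 68% = 85% of Auriga, so Hiroshi Ferreira controls Auriga.
Solent and Sable together hold 39% + 30% = 69% of Pellion, so Hiroshi Ferreira controls Pellion.
In Marlow, Hiroshi Ferreira's side holds only 15%, not > 40%.
So Hiroshi Ferreira does not control Marlow.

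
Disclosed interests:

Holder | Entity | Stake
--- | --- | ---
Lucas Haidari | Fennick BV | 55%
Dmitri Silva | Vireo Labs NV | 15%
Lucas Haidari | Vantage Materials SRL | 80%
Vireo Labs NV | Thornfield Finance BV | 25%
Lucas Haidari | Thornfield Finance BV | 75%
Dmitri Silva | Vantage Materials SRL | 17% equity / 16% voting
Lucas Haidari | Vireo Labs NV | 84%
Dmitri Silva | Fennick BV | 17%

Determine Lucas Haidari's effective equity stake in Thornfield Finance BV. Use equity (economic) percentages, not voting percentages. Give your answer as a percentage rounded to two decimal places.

Lucas reaches Thornfield along 2 paths.
Direct stake: 75% = 75%.
Via Vireo: 84% × 25% = 21%.
Total: 75% + 21% = 96%.
Rounded: 96.00%.

96.00%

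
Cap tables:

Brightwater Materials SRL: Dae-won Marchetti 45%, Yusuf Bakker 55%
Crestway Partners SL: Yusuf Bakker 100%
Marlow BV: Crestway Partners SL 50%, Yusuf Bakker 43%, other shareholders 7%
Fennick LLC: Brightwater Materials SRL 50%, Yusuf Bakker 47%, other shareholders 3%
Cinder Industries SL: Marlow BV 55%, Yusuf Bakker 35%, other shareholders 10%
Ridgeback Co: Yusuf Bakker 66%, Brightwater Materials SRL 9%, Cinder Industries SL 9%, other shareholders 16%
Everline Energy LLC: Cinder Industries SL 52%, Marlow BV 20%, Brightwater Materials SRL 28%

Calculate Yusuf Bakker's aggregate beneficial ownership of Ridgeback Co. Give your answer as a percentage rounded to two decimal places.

78.70%

Yusuf reaches Ridgeback along 5 paths.
Direct stake: 66% = 66%.
Via Brightwater: 55% × 9% = 4.95%.
Via Crestway → Marlow → Cinder: 100% × 50% × 55% × 9% = 2.475%.
Via Marlow → Cinder: 43% × 55% × 9% = 2.1285%.
Via Cinder: 35% × 9% = 3.15%.
Total: 66% + 4.95% + 2.475% + 2.1285% + 3.15% = 78.7035%.
Rounded: 78.70%.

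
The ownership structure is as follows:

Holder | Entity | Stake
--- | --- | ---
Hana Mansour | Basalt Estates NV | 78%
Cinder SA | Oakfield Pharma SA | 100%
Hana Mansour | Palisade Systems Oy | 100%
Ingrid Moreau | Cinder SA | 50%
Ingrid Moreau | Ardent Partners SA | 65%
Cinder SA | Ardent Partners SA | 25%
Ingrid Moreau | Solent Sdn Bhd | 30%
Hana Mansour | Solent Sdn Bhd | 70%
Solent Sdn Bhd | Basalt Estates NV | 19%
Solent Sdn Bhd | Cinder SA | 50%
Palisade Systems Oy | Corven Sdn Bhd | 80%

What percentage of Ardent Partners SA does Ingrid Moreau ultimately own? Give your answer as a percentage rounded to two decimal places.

Ingrid reaches Ardent along 3 paths.
Direct stake: 65% = 65%.
Via Solent → Cinder: 30% × 50% × 25% = 3.75%.
Via Cinder: 50% × 25% = 12.5%.
Total: 65% + 3.75% + 12.5% = 81.25%.

81.25%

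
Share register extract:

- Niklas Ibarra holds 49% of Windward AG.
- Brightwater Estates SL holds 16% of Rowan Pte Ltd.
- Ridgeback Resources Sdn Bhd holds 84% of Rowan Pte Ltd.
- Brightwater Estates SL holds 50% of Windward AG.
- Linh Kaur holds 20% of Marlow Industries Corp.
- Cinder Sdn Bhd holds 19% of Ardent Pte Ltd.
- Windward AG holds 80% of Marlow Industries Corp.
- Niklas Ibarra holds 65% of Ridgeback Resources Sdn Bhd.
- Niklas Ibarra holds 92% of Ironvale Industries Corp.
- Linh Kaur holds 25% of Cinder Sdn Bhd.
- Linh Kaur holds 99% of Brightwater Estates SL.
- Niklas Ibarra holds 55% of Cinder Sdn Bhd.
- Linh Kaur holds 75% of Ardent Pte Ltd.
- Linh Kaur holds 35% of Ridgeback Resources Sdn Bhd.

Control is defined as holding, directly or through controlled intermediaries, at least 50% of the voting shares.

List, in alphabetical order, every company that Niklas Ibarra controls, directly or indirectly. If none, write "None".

Niklas holds 55% of Cinder, so Niklas controls Cinder.
Niklas holds 65% of Ridgeback, so Niklas controls Ridgeback.
Niklas holds 92% of Ironvale, so Niklas controls Ironvale.
Ridgeback holds 84% of Rowan, so Niklas controls Rowan.
No other company's threshold is met.

Cinder Sdn Bhd, Ironvale Industries Corp, Ridgeback Resources Sdn Bhd, Rowan Pte Ltd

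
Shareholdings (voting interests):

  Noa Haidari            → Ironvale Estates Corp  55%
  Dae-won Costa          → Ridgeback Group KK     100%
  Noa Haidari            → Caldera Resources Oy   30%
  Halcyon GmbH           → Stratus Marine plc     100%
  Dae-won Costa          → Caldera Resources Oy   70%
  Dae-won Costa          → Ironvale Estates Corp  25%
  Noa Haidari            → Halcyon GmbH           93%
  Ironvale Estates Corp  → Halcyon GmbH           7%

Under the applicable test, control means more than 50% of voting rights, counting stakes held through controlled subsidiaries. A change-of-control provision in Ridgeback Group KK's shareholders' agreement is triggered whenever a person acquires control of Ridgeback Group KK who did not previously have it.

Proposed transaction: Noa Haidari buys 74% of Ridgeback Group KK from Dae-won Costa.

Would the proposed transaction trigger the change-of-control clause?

The purchase adds only to Noa's holdings (Dae-won's stake shrinks), so Noa is the only person who could newly come to control Ridgeback.
Noa holds 55% of Ironvale, so Noa controls Ironvale.
Ironvale and Noa together hold 7% + 93% = 100% of Halcyon, so Noa controls Halcyon.
Halcyon holds 100% of Stratus, so Noa controls Stratus.
Neither Noa nor any entity Noa controls holds any voting interest in Ridgeback.
So before the transaction, Noa does not control Ridgeback.
After the purchase, Noa holds 74% of Ridgeback directly, and Dae-won's stake falls to 26%.
Noa holds 74% of Ridgeback, so Noa controls Ridgeback.
Noa did not control Ridgeback before and does after, so the clause is triggered.

Yes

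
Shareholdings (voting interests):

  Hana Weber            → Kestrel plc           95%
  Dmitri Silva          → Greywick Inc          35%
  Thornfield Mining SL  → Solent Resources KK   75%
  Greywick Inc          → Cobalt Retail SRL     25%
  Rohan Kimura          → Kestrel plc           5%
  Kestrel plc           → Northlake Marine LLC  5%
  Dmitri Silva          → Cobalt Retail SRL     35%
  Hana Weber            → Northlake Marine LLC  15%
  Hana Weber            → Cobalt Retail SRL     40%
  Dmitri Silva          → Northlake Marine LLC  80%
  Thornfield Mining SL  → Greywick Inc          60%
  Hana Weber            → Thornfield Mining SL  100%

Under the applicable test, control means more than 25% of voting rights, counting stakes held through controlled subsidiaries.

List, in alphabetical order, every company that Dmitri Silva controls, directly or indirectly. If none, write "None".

Cobalt Retail SRL, Greywick Inc, Northlake Marine LLC

Dmitri holds 35% of Greywick, so Dmitri controls Greywick.
Dmitri holds 80% of Northlake, so Dmitri controls Northlake.
Greywick and Dmitri together hold 25% + 35% = 60% of Cobalt, so Dmitri controls Cobalt.
No other company's threshold is met.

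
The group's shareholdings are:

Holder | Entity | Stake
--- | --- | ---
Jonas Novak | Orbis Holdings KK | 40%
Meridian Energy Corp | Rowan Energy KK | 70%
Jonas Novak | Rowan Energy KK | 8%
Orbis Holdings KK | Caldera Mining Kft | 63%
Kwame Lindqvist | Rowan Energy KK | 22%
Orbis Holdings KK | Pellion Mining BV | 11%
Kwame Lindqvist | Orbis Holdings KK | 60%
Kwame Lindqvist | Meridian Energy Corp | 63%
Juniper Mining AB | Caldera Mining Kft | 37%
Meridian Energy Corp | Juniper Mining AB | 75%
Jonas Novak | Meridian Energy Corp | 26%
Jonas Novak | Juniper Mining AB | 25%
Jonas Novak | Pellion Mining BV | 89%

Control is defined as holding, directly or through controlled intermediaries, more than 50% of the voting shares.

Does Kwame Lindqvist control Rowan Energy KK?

Yes

Kwame holds 63% of Meridian, so Kwame controls Meridian.
Kwame and Meridian together hold 22% + 70% = 92% of Rowan, so Kwame controls Rowan.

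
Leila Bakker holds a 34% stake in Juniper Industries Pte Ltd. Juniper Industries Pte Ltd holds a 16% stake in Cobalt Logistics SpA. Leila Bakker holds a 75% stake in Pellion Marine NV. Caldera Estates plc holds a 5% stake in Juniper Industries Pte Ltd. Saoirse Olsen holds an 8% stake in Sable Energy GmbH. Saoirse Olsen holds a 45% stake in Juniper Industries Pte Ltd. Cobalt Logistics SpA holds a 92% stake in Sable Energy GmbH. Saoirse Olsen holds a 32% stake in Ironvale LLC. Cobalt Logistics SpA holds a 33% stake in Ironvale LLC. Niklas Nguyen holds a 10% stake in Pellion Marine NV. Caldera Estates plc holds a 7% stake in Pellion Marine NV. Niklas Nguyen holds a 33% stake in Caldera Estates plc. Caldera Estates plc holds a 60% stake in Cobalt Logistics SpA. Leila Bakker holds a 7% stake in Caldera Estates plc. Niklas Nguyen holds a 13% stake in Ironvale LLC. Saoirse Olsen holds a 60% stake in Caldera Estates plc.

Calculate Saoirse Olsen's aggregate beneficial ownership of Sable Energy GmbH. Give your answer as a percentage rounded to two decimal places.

Saoirse reaches Sable along 4 paths.
Via Caldera → Cobalt: 60% × 60% × 92% = 33.12%.
Via Juniper → Cobalt: 45% × 16% × 92% = 6.624%.
Via Caldera → Juniper → Cobalt: 60% × 5% × 16% × 92% = 0.4416%.
Direct stake: 8% = 8%.
Total: 33.12% + 6.624% + 0.4416% + 8% = 48.1856%.
Rounded: 48.19%.

48.19%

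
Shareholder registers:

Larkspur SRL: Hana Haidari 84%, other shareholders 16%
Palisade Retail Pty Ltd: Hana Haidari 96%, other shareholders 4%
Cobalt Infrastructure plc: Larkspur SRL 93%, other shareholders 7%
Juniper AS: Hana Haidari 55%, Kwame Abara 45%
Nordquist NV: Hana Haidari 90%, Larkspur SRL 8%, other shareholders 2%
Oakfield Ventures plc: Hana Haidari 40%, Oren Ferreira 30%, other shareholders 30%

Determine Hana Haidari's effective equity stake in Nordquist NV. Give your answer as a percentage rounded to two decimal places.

96.72%

Hana reaches Nordquist along 2 paths.
Direct stake: 90% = 90%.
Via Larkspur: 84% × 8% = 6.72%.
Total: 90% + 6.72% = 96.72%.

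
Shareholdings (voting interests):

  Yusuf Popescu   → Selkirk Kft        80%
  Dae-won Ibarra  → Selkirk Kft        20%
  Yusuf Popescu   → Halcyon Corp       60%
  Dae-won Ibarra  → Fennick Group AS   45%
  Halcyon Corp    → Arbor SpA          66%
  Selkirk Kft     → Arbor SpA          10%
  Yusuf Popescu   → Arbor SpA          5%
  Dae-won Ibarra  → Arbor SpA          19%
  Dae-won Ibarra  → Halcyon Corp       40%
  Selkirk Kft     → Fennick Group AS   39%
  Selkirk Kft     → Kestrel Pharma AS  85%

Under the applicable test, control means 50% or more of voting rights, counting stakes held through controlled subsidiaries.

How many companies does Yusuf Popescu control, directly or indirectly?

4

Yusuf holds 80% of Selkirk, so Yusuf controls Selkirk.
Yusuf holds 60% of Halcyon, so Yusuf controls Halcyon.
Selkirk holds 85% of Kestrel, so Yusuf controls Kestrel.
Selkirk and Halcyon and Yusuf together hold 10% + 66% + 5% = 81% of Arbor, so Yusuf controls Arbor.
No other company's threshold is met.
Yusuf controls 4 companies.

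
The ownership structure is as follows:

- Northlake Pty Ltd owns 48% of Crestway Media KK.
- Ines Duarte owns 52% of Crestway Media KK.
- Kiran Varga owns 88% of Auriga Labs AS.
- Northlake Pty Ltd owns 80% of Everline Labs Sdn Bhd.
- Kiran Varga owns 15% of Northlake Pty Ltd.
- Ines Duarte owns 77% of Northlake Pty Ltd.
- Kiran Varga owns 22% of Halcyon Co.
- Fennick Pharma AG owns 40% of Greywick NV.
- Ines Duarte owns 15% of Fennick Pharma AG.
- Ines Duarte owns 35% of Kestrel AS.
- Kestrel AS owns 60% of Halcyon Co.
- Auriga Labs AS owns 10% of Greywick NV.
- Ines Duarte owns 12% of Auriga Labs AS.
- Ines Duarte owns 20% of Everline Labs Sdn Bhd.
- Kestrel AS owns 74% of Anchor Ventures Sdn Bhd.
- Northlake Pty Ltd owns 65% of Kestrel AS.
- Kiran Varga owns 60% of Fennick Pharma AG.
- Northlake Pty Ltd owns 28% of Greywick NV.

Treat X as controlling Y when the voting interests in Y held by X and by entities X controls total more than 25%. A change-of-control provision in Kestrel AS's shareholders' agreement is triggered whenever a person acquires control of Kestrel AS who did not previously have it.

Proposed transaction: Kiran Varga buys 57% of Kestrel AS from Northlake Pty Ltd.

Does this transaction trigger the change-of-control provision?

The purchase adds only to Kiran's holdings (Northlake's stake shrinks), so Kiran is the only person who could newly come to control Kestrel.
Kiran holds 60% of Fennick, so Kiran controls Fennick.
Kiran holds 88% of Auriga, so Kiran controls Auriga.
Auriga and Fennick together hold 10% + 40% = 50% of Greywick, so Kiran controls Greywick.
Neither Kiran nor any entity Kiran controls holds any voting interest in Kestrel.
So before the transaction, Kiran does not control Kestrel.
After the purchase, Kiran holds 57% of Kestrel directly, and Northlake's stake falls to 8%.
Kiran holds 57% of Kestrel, so Kiran controls Kestrel.
Kiran did not control Kestrel before and does after, so the clause is triggered.

Yes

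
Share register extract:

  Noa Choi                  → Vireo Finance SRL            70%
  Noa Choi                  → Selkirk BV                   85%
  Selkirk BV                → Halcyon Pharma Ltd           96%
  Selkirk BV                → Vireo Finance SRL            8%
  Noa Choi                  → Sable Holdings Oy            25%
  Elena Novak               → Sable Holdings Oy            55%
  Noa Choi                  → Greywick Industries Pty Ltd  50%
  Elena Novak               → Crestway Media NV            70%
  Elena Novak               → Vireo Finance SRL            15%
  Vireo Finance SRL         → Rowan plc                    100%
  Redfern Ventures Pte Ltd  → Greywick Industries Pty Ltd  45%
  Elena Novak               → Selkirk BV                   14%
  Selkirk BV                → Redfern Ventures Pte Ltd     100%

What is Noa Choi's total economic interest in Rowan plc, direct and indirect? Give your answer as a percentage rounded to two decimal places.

Noa reaches Rowan along 2 paths.
Via Selkirk → Vireo: 85% × 8% × 100% = 6.8%.
Via Vireo: 70% × 100% = 70%.
Total: 6.8% + 70% = 76.8%.
Rounded: 76.80%.

76.80%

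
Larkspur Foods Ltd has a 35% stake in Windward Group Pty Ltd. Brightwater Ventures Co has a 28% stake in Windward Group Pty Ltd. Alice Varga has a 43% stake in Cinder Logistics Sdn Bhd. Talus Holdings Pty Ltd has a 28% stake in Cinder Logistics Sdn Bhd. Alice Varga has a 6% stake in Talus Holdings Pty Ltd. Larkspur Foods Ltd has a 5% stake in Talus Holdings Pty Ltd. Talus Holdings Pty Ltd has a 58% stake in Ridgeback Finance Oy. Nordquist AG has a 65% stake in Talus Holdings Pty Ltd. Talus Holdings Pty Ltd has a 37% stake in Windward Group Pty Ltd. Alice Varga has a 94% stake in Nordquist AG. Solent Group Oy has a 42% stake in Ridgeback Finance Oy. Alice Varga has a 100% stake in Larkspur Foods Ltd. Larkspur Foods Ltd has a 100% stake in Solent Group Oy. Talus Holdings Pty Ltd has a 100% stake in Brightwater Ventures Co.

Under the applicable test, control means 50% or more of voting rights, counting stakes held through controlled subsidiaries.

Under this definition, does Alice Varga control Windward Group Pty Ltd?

Alice holds 94% of Nordquist, so Alice controls Nordquist.
Alice holds 100% of Larkspur, so Alice controls Larkspur.
Larkspur and Nordquist and Alice together hold 5% + 65% + 6% = 76% of Talus, so Alice controls Talus.
Talus holds 100% of Brightwater, so Alice controls Brightwater.
Larkspur and Talus and Brightwater together hold 35% + 37% + 28% = 100% of Windward, so Alice controls Windward.

Yes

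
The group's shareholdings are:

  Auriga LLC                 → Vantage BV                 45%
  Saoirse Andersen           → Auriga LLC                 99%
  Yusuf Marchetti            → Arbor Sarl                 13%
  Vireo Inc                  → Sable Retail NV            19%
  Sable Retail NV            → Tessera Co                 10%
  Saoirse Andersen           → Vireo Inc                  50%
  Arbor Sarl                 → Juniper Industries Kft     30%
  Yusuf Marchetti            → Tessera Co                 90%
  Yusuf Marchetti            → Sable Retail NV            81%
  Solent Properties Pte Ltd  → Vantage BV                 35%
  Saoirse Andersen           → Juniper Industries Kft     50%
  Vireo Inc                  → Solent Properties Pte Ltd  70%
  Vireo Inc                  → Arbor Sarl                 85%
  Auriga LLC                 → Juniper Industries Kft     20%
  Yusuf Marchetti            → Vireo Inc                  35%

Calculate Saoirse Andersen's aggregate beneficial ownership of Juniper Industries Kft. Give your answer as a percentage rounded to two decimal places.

Saoirse reaches Juniper along 3 paths.
Via Vireo → Arbor: 50% × 85% × 30% = 12.75%.
Via Auriga: 99% × 20% = 19.8%.
Direct stake: 50% = 50%.
Total: 12.75% + 19.8% + 50% = 82.55%.

82.55%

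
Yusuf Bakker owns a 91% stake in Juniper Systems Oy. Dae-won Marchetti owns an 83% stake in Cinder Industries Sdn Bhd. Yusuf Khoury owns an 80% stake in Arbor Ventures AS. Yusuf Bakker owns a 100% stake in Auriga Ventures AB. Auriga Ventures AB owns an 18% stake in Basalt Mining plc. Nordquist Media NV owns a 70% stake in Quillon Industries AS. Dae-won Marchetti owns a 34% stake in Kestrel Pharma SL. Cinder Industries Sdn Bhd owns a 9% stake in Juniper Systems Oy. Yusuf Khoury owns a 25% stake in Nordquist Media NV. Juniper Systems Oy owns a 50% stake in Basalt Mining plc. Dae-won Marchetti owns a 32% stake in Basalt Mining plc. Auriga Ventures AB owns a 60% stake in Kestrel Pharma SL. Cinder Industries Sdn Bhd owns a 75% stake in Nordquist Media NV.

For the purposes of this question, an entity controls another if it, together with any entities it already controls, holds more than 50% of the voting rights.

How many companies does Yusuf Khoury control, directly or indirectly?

Yusuf Khoury holds 80% of Arbor, so Yusuf Khoury controls Arbor.
No other company's threshold is met.
Yusuf Khoury controls 1 company.

1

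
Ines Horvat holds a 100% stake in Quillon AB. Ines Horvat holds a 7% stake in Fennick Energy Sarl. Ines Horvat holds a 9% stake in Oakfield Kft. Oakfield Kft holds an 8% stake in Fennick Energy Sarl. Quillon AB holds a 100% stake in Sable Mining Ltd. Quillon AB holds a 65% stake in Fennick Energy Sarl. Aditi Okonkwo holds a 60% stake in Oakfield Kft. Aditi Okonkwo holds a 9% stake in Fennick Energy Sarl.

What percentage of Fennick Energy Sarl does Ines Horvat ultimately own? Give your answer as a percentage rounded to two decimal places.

72.72%

Ines reaches Fennick along 3 paths.
Via Oakfield: 9% × 8% = 0.72%.
Direct stake: 7% = 7%.
Via Quillon: 100% × 65% = 65%.
Total: 0.72% + 7% + 65% = 72.72%.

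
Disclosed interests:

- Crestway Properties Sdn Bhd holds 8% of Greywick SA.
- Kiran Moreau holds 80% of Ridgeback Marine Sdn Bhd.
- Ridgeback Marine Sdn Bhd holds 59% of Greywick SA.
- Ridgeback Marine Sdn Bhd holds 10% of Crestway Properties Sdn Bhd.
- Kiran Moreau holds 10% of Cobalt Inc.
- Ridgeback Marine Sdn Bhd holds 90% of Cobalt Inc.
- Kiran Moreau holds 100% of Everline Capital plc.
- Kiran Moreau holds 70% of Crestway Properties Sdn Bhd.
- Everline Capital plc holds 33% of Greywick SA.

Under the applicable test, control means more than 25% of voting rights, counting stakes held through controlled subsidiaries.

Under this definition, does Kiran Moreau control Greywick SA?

Kiran holds 80% of Ridgeback, so Kiran controls Ridgeback.
Ridgeback and Kiran together hold 10% + 70% = 80% of Crestway, so Kiran controls Crestway.
Kiran holds 100% of Everline, so Kiran controls Everline.
Crestway and Everline and Ridgeback together hold 8% + 33% + 59% = 100% of Greywick, so Kiran controls Greywick.

Yes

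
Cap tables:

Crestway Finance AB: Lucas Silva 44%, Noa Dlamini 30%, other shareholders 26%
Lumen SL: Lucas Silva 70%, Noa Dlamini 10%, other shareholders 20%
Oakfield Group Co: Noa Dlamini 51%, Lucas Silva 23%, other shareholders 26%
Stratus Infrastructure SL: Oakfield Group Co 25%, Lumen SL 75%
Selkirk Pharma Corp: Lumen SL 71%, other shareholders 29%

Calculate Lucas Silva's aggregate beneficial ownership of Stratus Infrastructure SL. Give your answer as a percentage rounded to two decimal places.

58.25%

Lucas reaches Stratus along 2 paths.
Via Oakfield: 23% × 25% = 5.75%.
Via Lumen: 70% × 75% = 52.5%.
Total: 5.75% + 52.5% = 58.25%.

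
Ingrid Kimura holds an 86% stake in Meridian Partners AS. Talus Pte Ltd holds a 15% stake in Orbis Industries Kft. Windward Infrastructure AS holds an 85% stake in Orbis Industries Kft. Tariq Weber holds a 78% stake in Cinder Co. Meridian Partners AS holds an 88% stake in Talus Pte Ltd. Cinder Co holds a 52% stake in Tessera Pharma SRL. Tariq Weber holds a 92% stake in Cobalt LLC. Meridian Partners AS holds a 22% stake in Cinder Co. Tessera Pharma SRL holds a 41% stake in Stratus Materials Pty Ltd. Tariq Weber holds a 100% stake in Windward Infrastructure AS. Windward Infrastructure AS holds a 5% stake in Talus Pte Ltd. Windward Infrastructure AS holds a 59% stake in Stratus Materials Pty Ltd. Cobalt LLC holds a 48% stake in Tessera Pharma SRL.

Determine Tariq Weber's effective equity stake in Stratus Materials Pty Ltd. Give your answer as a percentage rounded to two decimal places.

Tariq reaches Stratus along 3 paths.
Via Cobalt → Tessera: 92% × 48% × 41% = 18.1056%.
Via Cinder → Tessera: 78% × 52% × 41% = 16.6296%.
Via Windward: 100% × 59% = 59%.
Total: 18.1056% + 16.6296% + 59% = 93.7352%.
Rounded: 93.74%.

93.74%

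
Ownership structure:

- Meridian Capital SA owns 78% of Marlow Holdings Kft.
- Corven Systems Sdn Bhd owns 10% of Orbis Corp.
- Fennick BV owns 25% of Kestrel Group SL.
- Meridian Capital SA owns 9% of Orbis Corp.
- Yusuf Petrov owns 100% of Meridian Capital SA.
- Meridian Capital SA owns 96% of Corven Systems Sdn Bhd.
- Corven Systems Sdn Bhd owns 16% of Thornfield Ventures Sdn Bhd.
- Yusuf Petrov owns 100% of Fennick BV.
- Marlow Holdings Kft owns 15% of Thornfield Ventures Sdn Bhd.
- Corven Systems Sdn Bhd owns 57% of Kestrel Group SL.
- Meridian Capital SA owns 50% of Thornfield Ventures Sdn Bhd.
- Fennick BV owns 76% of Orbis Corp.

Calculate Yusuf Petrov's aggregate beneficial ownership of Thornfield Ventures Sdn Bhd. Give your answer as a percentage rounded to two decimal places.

Yusuf reaches Thornfield along 3 paths.
Via Meridian → Marlow: 100% × 78% × 15% = 11.7%.
Via Meridian → Corven: 100% × 96% × 16% = 15.36%.
Via Meridian: 100% × 50% = 50%.
Total: 11.7% + 15.36% + 50% = 77.06%.

77.06%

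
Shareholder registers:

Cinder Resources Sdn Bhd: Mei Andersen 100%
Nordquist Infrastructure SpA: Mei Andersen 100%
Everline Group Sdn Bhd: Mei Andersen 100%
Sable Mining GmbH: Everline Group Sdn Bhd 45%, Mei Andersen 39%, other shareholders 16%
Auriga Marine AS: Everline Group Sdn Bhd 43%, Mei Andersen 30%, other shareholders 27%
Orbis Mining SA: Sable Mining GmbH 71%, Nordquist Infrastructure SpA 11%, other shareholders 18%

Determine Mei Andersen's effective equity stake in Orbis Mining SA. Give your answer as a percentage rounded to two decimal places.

70.64%

Mei reaches Orbis along 3 paths.
Via Everline → Sable: 100% × 45% × 71% = 31.95%.
Via Sable: 39% × 71% = 27.69%.
Via Nordquist: 100% × 11% = 11%.
Total: 31.95% + 27.69% + 11% = 70.64%.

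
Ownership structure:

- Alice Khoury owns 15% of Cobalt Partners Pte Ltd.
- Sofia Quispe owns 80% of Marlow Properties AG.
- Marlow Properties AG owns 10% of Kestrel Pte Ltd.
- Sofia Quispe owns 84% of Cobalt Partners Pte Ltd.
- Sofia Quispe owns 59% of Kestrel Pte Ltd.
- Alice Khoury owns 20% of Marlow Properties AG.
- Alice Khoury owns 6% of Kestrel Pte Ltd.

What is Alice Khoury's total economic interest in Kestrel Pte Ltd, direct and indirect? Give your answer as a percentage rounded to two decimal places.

Alice reaches Kestrel along 2 paths.
Direct stake: 6% = 6%.
Via Marlow: 20% × 10% = 2%.
Total: 6% + 2% = 8%.
Rounded: 8.00%.

8.00%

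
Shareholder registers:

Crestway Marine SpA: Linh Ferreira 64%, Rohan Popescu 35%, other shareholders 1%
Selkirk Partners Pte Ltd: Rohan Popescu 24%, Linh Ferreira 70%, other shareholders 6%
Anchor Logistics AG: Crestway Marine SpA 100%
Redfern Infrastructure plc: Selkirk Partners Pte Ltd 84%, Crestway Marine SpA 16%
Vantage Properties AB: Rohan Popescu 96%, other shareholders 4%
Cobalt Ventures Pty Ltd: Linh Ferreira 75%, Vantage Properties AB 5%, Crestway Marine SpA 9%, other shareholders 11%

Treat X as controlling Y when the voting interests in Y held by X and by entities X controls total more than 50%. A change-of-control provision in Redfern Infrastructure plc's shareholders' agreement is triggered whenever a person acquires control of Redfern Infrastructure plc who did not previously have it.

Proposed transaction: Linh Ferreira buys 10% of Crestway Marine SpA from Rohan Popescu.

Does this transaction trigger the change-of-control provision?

The purchase adds only to Linh's holdings (Rohan's stake shrinks), so Linh is the only person who could newly come to control Redfern.
Linh holds 70% of Selkirk, so Linh controls Selkirk.
Linh holds 64% of Crestway, so Linh controls Crestway.
Selkirk and Crestway together hold 84% + 16% = 100% of Redfern, so Linh controls Redfern.
So Linh already controls Redfern before the transaction.
After the purchase, Linh's direct stake in Crestway rises to 64% + 10% = 74%, and Rohan's stake falls to 25%.
Linh controlled Redfern already, so this is not a new person acquiring control; every other person's position is unchanged or reduced.
No new person acquires control, so the clause is not triggered.

No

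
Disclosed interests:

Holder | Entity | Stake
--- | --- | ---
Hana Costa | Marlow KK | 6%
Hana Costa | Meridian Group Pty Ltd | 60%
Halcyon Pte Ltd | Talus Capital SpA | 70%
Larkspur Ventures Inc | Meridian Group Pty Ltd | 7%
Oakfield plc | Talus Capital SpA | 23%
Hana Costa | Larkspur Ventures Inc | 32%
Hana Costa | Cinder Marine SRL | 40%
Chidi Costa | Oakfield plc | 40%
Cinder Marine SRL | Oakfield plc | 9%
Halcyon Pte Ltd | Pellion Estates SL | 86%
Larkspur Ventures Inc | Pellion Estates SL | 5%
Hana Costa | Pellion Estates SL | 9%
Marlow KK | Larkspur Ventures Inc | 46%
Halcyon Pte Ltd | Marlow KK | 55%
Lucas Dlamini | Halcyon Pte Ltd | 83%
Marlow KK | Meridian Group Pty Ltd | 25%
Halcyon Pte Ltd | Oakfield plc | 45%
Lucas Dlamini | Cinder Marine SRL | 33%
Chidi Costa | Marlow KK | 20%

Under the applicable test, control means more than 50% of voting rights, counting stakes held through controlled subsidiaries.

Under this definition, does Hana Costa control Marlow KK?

No

Hana holds 60% of Meridian, so Hana controls Meridian.
In Marlow, Hana's side holds only 6%, not > 50%.
So Hana does not control Marlow.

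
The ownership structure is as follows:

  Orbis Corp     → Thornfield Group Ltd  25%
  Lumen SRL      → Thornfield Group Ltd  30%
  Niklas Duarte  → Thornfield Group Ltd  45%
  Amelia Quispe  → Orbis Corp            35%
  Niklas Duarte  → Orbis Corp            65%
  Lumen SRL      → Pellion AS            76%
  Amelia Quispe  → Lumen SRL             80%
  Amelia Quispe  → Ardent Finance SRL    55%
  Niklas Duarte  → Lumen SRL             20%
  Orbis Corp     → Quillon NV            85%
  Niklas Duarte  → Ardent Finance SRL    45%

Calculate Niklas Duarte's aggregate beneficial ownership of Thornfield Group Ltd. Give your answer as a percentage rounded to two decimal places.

67.25%

Niklas reaches Thornfield along 3 paths.
Via Orbis: 65% × 25% = 16.25%.
Direct stake: 45% = 45%.
Via Lumen: 20% × 30% = 6%.
Total: 16.25% + 45% + 6% = 67.25%.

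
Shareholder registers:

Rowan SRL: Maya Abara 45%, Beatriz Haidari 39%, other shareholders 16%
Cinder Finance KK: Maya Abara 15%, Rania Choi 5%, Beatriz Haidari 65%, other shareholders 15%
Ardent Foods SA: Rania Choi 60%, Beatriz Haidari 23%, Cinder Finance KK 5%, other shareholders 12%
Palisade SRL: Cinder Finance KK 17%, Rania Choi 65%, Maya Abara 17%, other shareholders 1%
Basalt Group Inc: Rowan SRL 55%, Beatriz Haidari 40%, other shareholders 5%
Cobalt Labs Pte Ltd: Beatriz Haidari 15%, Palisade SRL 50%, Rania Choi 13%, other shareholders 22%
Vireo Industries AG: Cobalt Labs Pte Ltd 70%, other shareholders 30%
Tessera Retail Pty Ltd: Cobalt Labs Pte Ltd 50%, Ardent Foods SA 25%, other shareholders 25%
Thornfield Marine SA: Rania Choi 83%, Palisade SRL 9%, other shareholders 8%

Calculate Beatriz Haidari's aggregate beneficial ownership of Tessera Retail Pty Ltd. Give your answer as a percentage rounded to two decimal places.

Beatriz reaches Tessera along 4 paths.
Via Cobalt: 15% × 50% = 7.5%.
Via Cinder → Palisade → Cobalt: 65% × 17% × 50% × 50% = 2.7625%.
Via Ardent: 23% × 25% = 5.75%.
Via Cinder → Ardent: 65% × 5% × 25% = 0.8125%.
Total: 7.5% + 2.7625% + 5.75% + 0.8125% = 16.825%.
Rounded: 16.83%.

16.83%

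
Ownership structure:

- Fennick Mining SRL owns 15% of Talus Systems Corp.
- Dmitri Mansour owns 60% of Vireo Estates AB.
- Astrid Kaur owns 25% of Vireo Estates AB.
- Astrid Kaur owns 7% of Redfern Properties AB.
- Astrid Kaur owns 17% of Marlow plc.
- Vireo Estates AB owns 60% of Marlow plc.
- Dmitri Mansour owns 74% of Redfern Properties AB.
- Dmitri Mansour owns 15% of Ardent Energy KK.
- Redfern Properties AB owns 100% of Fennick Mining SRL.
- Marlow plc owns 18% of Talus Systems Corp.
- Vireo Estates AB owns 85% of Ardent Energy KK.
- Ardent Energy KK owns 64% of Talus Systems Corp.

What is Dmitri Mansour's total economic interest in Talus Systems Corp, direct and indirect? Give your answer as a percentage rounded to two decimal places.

59.82%

Dmitri reaches Talus along 4 paths.
Via Ardent: 15% × 64% = 9.6%.
Via Vireo → Ardent: 60% × 85% × 64% = 32.64%.
Via Redfern → Fennick: 74% × 100% × 15% = 11.1%.
Via Vireo → Marlow: 60% × 60% × 18% = 6.48%.
Total: 9.6% + 32.64% + 11.1% + 6.48% = 59.82%.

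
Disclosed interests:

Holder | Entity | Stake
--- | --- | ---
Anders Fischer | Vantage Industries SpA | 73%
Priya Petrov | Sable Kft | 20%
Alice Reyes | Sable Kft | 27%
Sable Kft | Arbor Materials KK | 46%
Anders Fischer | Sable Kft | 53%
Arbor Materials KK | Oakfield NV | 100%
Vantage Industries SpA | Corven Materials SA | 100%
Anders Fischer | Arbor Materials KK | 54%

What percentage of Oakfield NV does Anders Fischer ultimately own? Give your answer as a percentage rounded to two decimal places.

Anders reaches Oakfield along 2 paths.
Via Arbor: 54% × 100% = 54%.
Via Sable → Arbor: 53% × 46% × 100% = 24.38%.
Total: 54% + 24.38% = 78.38%.

78.38%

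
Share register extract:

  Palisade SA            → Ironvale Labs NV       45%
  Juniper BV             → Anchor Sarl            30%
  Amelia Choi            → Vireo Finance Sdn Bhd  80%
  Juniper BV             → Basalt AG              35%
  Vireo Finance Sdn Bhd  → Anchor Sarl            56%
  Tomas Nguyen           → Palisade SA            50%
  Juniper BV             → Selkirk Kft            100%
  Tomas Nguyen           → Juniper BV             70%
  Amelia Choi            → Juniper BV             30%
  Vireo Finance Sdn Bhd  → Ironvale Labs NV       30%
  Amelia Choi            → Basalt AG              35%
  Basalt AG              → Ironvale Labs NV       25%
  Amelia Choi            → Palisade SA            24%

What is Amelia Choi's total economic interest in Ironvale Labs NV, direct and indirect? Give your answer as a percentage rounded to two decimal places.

Amelia reaches Ironvale along 4 paths.
Via Basalt: 35% × 25% = 8.75%.
Via Juniper → Basalt: 30% × 35% × 25% = 2.625%.
Via Vireo: 80% × 30% = 24%.
Via Palisade: 24% × 45% = 10.8%.
Total: 8.75% + 2.625% + 24% + 10.8% = 46.175%.
Rounded: 46.18%.

46.18%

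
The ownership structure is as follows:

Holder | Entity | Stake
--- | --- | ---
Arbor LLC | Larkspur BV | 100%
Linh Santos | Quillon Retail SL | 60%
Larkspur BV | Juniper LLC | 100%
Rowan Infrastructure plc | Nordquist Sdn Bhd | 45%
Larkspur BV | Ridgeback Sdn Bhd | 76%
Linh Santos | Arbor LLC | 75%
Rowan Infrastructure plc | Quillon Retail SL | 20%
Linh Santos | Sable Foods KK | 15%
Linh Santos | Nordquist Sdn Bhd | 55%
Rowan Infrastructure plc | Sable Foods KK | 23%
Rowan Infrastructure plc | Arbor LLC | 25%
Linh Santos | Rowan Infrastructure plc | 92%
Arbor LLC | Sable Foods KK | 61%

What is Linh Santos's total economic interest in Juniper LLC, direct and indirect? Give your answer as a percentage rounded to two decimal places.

98.00%

Linh reaches Juniper along 2 paths.
Via Arbor → Larkspur: 75% × 100% × 100% = 75%.
Via Rowan → Arbor → Larkspur: 92% × 25% × 100% × 100% = 23%.
Total: 75% + 23% = 98%.
Rounded: 98.00%.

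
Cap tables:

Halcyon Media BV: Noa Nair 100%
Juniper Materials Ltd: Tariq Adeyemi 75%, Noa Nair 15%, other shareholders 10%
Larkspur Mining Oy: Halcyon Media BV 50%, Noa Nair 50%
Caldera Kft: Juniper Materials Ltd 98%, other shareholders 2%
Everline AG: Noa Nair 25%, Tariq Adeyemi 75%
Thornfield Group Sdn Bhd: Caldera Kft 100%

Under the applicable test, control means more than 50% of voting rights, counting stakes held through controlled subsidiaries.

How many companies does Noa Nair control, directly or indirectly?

2

Noa holds 100% of Halcyon, so Noa controls Halcyon.
Halcyon and Noa together hold 50% + 50% = 100% of Larkspur, so Noa controls Larkspur.
No other company's threshold is met.
Noa controls 2 companies.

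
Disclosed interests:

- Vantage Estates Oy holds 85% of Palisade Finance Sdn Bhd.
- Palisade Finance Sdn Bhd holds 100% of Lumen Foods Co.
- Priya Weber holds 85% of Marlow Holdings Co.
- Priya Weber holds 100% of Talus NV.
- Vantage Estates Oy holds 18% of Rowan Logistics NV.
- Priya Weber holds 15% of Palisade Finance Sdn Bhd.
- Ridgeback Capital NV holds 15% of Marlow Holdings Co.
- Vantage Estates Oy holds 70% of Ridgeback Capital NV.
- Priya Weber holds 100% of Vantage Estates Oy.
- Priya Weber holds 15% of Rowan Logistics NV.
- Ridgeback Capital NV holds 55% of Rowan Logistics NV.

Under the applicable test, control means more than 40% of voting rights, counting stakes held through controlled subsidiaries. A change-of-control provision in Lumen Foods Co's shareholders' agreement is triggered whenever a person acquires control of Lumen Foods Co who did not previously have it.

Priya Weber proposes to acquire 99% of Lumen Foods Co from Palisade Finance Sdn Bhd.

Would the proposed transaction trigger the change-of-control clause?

The purchase adds only to Priya's holdings (Palisade's stake shrinks), so Priya is the only person who could newly come to control Lumen.
Priya holds 100% of Vantage, so Priya controls Vantage.
Priya and Vantage together hold 15% + 85% = 100% of Palisade, so Priya controls Palisade.
Palisade holds 100% of Lumen, so Priya controls Lumen.
So Priya already controls Lumen before the transaction.
After the purchase, Priya holds 99% of Lumen directly, and Palisade's stake falls to 1%.
Priya controlled Lumen already, so this is not a new person acquiring control; every other person's position is unchanged or reduced.
No new person acquires control, so the clause is not triggered.

No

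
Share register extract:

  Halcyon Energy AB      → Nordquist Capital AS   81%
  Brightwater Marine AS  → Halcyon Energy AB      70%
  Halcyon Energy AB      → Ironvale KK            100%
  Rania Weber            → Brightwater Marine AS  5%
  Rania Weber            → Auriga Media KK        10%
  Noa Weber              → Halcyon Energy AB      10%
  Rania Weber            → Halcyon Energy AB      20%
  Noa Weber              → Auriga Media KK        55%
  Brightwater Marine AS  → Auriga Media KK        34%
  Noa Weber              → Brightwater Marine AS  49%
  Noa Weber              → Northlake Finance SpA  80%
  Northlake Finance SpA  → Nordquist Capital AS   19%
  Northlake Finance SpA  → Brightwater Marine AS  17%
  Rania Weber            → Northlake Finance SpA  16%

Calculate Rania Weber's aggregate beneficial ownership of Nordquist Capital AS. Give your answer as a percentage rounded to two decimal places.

Rania reaches Nordquist along 4 paths.
Via Northlake: 16% × 19% = 3.04%.
Via Northlake → Brightwater → Halcyon: 16% × 17% × 70% × 81% = 1.54224%.
Via Brightwater → Halcyon: 5% × 70% × 81% = 2.835%.
Via Halcyon: 20% × 81% = 16.2%.
Total: 3.04% + 1.54224% + 2.835% + 16.2% = 23.61724%.
Rounded: 23.62%.

23.62%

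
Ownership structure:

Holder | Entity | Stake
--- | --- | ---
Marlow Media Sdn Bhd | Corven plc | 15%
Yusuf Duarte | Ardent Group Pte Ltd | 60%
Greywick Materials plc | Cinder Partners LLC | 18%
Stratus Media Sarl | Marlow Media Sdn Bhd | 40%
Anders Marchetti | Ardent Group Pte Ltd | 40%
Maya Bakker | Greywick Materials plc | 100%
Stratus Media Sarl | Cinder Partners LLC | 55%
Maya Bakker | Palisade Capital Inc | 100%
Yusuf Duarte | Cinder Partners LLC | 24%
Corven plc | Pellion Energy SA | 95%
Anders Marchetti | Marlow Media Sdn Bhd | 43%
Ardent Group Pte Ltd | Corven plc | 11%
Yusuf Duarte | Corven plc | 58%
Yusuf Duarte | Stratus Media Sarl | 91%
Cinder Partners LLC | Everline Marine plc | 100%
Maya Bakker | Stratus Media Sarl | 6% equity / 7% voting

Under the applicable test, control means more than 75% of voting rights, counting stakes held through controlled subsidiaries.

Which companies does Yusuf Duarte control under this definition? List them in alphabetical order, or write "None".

Cinder Partners LLC, Everline Marine plc, Stratus Media Sarl

Yusuf holds 91% of Stratus, so Yusuf controls Stratus.
Yusuf and Stratus together hold 24% + 55% = 79% of Cinder, so Yusuf controls Cinder.
Cinder holds 100% of Everline, so Yusuf controls Everline.
No other company's threshold is met.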